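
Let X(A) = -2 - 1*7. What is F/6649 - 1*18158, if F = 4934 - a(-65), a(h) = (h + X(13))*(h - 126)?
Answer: -120741742/6649 ≈ -18159.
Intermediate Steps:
X(A) = -9 (X(A) = -2 - 7 = -9)
a(h) = (-126 + h)*(-9 + h) (a(h) = (h - 9)*(h - 126) = (-9 + h)*(-126 + h) = (-126 + h)*(-9 + h))
F = -9200 (F = 4934 - (1134 + (-65)² - 135*(-65)) = 4934 - (1134 + 4225 + 8775) = 4934 - 1*14134 = 4934 - 14134 = -9200)
F/6649 - 1*18158 = -9200/6649 - 1*18158 = -9200*1/6649 - 18158 = -9200/6649 - 18158 = -120741742/6649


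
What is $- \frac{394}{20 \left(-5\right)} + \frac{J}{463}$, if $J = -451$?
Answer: $\frac{68661}{23150} \approx 2.9659$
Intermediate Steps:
$- \frac{394}{20 \left(-5\right)} + \frac{J}{463} = - \frac{394}{20 \left(-5\right)} - \frac{451}{463} = - \frac{394}{-100} - \frac{451}{463} = \left(-394\right) \left(- \frac{1}{100}\right) - \frac{451}{463} = \frac{197}{50} - \frac{451}{463} = \frac{68661}{23150}$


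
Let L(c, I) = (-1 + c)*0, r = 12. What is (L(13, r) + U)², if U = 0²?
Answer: 0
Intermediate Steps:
L(c, I) = 0
U = 0
(L(13, r) + U)² = (0 + 0)² = 0² = 0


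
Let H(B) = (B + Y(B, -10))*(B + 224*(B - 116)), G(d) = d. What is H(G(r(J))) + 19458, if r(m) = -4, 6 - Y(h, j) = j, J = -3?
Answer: -303150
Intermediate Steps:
Y(h, j) = 6 - j
H(B) = (-25984 + 225*B)*(16 + B) (H(B) = (B + (6 - 1*(-10)))*(B + 224*(B - 116)) = (B + (6 + 10))*(B + 224*(-116 + B)) = (B + 16)*(B + (-25984 + 224*B)) = (16 + B)*(-25984 + 225*B) = (-25984 + 225*B)*(16 + B))
H(G(r(J))) + 19458 = (-415744 - 22384*(-4) + 225*(-4)**2) + 19458 = (-415744 + 89536 + 225*16) + 19458 = (-415744 + 89536 + 3600) + 19458 = -322608 + 19458 = -303150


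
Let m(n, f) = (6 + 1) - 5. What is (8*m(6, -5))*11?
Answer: 176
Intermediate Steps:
m(n, f) = 2 (m(n, f) = 7 - 5 = 2)
(8*m(6, -5))*11 = (8*2)*11 = 16*11 = 176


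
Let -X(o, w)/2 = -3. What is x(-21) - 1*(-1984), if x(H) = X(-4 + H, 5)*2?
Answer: 1996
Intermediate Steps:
X(o, w) = 6 (X(o, w) = -2*(-3) = 6)
x(H) = 12 (x(H) = 6*2 = 12)
x(-21) - 1*(-1984) = 12 - 1*(-1984) = 12 + 1984 = 1996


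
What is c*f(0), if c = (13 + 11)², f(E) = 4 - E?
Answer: 2304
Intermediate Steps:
c = 576 (c = 24² = 576)
c*f(0) = 576*(4 - 1*0) = 576*(4 + 0) = 576*4 = 2304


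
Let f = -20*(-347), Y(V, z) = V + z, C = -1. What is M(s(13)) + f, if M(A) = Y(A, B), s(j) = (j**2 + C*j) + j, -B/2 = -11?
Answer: 7131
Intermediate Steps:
B = 22 (B = -2*(-11) = 22)
s(j) = j**2 (s(j) = (j**2 - j) + j = j**2)
f = 6940
M(A) = 22 + A (M(A) = A + 22 = 22 + A)
M(s(13)) + f = (22 + 13**2) + 6940 = (22 + 169) + 6940 = 191 + 6940 = 7131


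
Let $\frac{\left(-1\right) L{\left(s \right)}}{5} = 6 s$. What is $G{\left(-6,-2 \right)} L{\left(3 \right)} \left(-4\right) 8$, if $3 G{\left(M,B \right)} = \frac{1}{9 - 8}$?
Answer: $960$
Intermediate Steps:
$G{\left(M,B \right)} = \frac{1}{3}$ ($G{\left(M,B \right)} = \frac{1}{3 \left(9 - 8\right)} = \frac{1}{3 \cdot 1} = \frac{1}{3} \cdot 1 = \frac{1}{3}$)
$L{\left(s \right)} = - 30 s$ ($L{\left(s \right)} = - 5 \cdot 6 s = - 30 s$)
$G{\left(-6,-2 \right)} L{\left(3 \right)} \left(-4\right) 8 = \frac{\left(-30\right) 3 \left(-4\right) 8}{3} = \frac{\left(-90\right) \left(-4\right) 8}{3} = \frac{360 \cdot 8}{3} = \frac{1}{3} \cdot 2880 = 960$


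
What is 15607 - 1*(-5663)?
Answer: 21270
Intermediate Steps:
15607 - 1*(-5663) = 15607 + 5663 = 21270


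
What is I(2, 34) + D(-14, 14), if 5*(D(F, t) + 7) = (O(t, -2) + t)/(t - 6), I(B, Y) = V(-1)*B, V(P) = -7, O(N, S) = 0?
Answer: -413/20 ≈ -20.650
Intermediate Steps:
I(B, Y) = -7*B
D(F, t) = -7 + t/(5*(-6 + t)) (D(F, t) = -7 + ((0 + t)/(t - 6))/5 = -7 + (t/(-6 + t))/5 = -7 + t/(5*(-6 + t)))
I(2, 34) + D(-14, 14) = -7*2 + 2*(105 - 17*14)/(5*(-6 + 14)) = -14 + (⅖)*(105 - 238)/8 = -14 + (⅖)*(⅛)*(-133) = -14 - 133/20 = -413/20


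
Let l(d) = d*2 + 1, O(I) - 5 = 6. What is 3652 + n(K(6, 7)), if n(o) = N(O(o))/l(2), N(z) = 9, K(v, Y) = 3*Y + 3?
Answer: 18269/5 ≈ 3653.8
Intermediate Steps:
K(v, Y) = 3 + 3*Y
O(I) = 11 (O(I) = 5 + 6 = 11)
l(d) = 1 + 2*d (l(d) = 2*d + 1 = 1 + 2*d)
n(o) = 9/5 (n(o) = 9/(1 + 2*2) = 9/(1 + 4) = 9/5)
3652 + n(K(6, 7)) = 3652 + 9/5 = 18269/5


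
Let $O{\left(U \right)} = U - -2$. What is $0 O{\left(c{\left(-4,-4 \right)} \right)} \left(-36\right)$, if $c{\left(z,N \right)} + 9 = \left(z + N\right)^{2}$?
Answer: $0$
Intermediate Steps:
$c{\left(z,N \right)} = -9 + \left(N + z\right)^{2}$ ($c{\left(z,N \right)} = -9 + \left(z + N\right)^{2} = -9 + \left(N + z\right)^{2}$)
$O{\left(U \right)} = 2 + U$ ($O{\left(U \right)} = U + 2 = 2 + U$)
$0 O{\left(c{\left(-4,-4 \right)} \right)} \left(-36\right) = 0 \left(2 - \left(9 - \left(-4 - 4\right)^{2}\right)\right) \left(-36\right) = 0 \left(2 - \left(9 - \left(-8\right)^{2}\right)\right) \left(-36\right) = 0 \left(2 + \left(-9 + 64\right)\right) \left(-36\right) = 0 \left(2 + 55\right) \left(-36\right) = 0 \cdot 57 \left(-36\right) = 0 \left(-36\right) = 0$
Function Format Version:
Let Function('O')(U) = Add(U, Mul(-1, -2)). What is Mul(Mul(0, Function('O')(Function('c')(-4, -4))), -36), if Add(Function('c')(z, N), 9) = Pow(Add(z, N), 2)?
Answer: 0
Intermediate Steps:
Function('c')(z, N) = Add(-9, Pow(Add(N, z), 2)) (Function('c')(z, N) = Add(-9, Pow(Add(z, N), 2)) = Add(-9, Pow(Add(N, z), 2)))
Function('O')(U) = Add(2, U) (Function('O')(U) = Add(U, 2) = Add(2, U))
Mul(Mul(0, Function('O')(Function('c')(-4, -4))), -36) = Mul(Mul(0, Add(2, Add(-9, Pow(Add(-4, -4), 2)))), -36) = Mul(Mul(0, Add(2, Add(-9, Pow(-8, 2)))), -36) = Mul(Mul(0, Add(2, Add(-9, 64))), -36) = Mul(Mul(0, Add(2, 55)), -36) = Mul(Mul(0, 57), -36) = Mul(0, -36) = 0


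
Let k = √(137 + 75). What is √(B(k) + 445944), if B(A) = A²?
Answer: 2*√111539 ≈ 667.95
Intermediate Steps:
k = 2*√53 (k = √212 = 2*√53 ≈ 14.560)
√(B(k) + 445944) = √((2*√53)² + 445944) = √(212 + 445944) = √446156 = 2*√111539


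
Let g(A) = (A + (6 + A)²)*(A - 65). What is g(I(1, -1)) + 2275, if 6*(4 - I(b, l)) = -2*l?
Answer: -99391/27 ≈ -3681.1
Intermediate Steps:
I(b, l) = 4 + l/3 (I(b, l) = 4 - (-1)*l/3 = 4 + l/3)
g(A) = (-65 + A)*(A + (6 + A)²) (g(A) = (A + (6 + A)²)*(-65 + A) = (-65 + A)*(A + (6 + A)²))
g(I(1, -1)) + 2275 = (-2340 + (4 + (⅓)*(-1))³ - 809*(4 + (⅓)*(-1)) - 52*(4 + (⅓)*(-1))²) + 2275 = (-2340 + (4 - ⅓)³ - 809*(4 - ⅓) - 52*(4 - ⅓)²) + 2275 = (-2340 + (11/3)³ - 809*11/3 - 52*(11/3)²) + 2275 = (-2340 + 1331/27 - 8899/3 - 52*121/9) + 2275 = (-2340 + 1331/27 - 8899/3 - 6292/9) + 2275 = -160816/27 + 2275 = -99391/27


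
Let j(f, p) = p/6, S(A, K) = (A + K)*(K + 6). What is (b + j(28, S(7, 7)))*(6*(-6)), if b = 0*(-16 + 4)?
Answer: -1092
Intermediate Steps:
S(A, K) = (6 + K)*(A + K) (S(A, K) = (A + K)*(6 + K) = (6 + K)*(A + K))
b = 0 (b = 0*(-12) = 0)
j(f, p) = p/6 (j(f, p) = p*(⅙) = p/6)
(b + j(28, S(7, 7)))*(6*(-6)) = (0 + (7² + 6*7 + 6*7 + 7*7)/6)*(6*(-6)) = (0 + (49 + 42 + 42 + 49)/6)*(-36) = (0 + (⅙)*182)*(-36) = (0 + 91/3)*(-36) = (91/3)*(-36) = -1092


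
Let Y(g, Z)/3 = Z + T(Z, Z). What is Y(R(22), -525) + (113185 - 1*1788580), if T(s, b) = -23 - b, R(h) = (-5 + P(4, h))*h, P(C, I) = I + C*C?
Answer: -1675464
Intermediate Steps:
P(C, I) = I + C**2
R(h) = h*(11 + h) (R(h) = (-5 + (h + 4**2))*h = (-5 + (h + 16))*h = (-5 + (16 + h))*h = (11 + h)*h = h*(11 + h))
Y(g, Z) = -69 (Y(g, Z) = 3*(Z + (-23 - Z)) = 3*(-23) = -69)
Y(R(22), -525) + (113185 - 1*1788580) = -69 + (113185 - 1*1788580) = -69 + (113185 - 1788580) = -69 - 1675395 = -1675464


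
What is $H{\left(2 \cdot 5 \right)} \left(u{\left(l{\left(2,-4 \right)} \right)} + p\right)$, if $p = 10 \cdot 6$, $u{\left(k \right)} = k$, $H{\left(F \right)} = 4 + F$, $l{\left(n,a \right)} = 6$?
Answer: $924$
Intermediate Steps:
$p = 60$
$H{\left(2 \cdot 5 \right)} \left(u{\left(l{\left(2,-4 \right)} \right)} + p\right) = \left(4 + 2 \cdot 5\right) \left(6 + 60\right) = \left(4 + 10\right) 66 = 14 \cdot 66 = 924$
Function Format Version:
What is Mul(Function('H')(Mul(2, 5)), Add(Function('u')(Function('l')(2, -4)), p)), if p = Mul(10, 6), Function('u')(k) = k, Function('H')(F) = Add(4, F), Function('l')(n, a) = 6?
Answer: 924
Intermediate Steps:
p = 60
Mul(Function('H')(Mul(2, 5)), Add(Function('u')(Function('l')(2, -4)), p)) = Mul(Add(4, Mul(2, 5)), Add(6, 60)) = Mul(Add(4, 10), 66) = Mul(14, 66) = 924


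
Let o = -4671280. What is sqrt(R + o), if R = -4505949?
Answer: I*sqrt(9177229) ≈ 3029.4*I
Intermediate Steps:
sqrt(R + o) = sqrt(-4505949 - 4671280) = sqrt(-9177229) = I*sqrt(9177229)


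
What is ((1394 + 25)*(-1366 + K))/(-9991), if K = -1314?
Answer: 3802920/9991 ≈ 380.63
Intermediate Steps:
((1394 + 25)*(-1366 + K))/(-9991) = ((1394 + 25)*(-1366 - 1314))/(-9991) = (1419*(-2680))*(-1/9991) = -3802920*(-1/9991) = 3802920/9991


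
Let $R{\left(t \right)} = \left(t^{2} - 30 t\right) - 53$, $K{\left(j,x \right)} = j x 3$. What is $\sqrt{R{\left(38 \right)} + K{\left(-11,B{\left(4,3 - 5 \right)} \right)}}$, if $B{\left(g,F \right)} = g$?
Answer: $\sqrt{119} \approx 10.909$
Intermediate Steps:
$K{\left(j,x \right)} = 3 j x$
$R{\left(t \right)} = -53 + t^{2} - 30 t$
$\sqrt{R{\left(38 \right)} + K{\left(-11,B{\left(4,3 - 5 \right)} \right)}} = \sqrt{\left(-53 + 38^{2} - 1140\right) + 3 \left(-11\right) 4} = \sqrt{\left(-53 + 1444 - 1140\right) - 132} = \sqrt{251 - 132} = \sqrt{119}$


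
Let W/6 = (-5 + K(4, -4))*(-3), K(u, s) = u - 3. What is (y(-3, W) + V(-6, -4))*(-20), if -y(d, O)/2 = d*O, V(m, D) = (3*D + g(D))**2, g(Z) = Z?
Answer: -13760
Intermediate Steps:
K(u, s) = -3 + u
V(m, D) = 16*D**2 (V(m, D) = (3*D + D)**2 = (4*D)**2 = 16*D**2)
W = 72 (W = 6*((-5 + (-3 + 4))*(-3)) = 6*((-5 + 1)*(-3)) = 6*(-4*(-3)) = 6*12 = 72)
y(d, O) = -2*O*d (y(d, O) = -2*d*O = -2*O*d)
(y(-3, W) + V(-6, -4))*(-20) = (-2*72*(-3) + 16*(-4)**2)*(-20) = (432 + 16*16)*(-20) = (432 + 256)*(-20) = 688*(-20) = -13760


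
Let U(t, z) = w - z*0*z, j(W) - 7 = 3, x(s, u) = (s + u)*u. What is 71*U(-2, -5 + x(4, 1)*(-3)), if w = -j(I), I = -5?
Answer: -710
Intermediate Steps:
x(s, u) = u*(s + u)
j(W) = 10 (j(W) = 7 + 3 = 10)
w = -10 (w = -1*10 = -10)
U(t, z) = -10 (U(t, z) = -10 - z*0*z = -10 - 0*z = -10 - 1*0 = -10 + 0 = -10)
71*U(-2, -5 + x(4, 1)*(-3)) = 71*(-10) = -710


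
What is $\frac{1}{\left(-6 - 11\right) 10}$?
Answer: $- \frac{1}{170} \approx -0.0058824$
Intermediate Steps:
$\frac{1}{\left(-6 - 11\right) 10} = \frac{1}{\left(-17\right) 10} = \frac{1}{-170} = - \frac{1}{170}$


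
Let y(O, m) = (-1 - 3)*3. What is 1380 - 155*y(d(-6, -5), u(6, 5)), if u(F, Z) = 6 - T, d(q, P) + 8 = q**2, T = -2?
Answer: 3240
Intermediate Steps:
d(q, P) = -8 + q**2
u(F, Z) = 8 (u(F, Z) = 6 - 1*(-2) = 6 + 2 = 8)
y(O, m) = -12 (y(O, m) = -4*3 = -12)
1380 - 155*y(d(-6, -5), u(6, 5)) = 1380 - 155*(-12) = 1380 + 1860 = 3240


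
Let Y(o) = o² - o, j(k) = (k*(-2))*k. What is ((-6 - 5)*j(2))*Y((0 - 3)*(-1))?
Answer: 528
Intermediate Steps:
j(k) = -2*k² (j(k) = (-2*k)*k = -2*k²)
((-6 - 5)*j(2))*Y((0 - 3)*(-1)) = ((-6 - 5)*(-2*2²))*(((0 - 3)*(-1))*(-1 + (0 - 3)*(-1))) = (-(-22)*4)*((-3*(-1))*(-1 - 3*(-1))) = (-11*(-8))*(3*(-1 + 3)) = 88*(3*2) = 88*6 = 528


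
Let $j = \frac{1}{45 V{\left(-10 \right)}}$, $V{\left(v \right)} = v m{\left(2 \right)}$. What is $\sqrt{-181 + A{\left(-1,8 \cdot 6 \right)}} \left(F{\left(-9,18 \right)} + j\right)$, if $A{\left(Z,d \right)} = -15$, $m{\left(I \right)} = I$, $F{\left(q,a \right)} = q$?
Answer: $- \frac{56707 i}{450} \approx - 126.02 i$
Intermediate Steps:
$V{\left(v \right)} = 2 v$ ($V{\left(v \right)} = v 2 = 2 v$)
$j = - \frac{1}{900}$ ($j = \frac{1}{45 \cdot 2 \left(-10\right)} = \frac{1}{45 \left(-20\right)} = \frac{1}{45} \left(- \frac{1}{20}\right) = - \frac{1}{900} \approx -0.0011111$)
$\sqrt{-181 + A{\left(-1,8 \cdot 6 \right)}} \left(F{\left(-9,18 \right)} + j\right) = \sqrt{-181 - 15} \left(-9 - \frac{1}{900}\right) = \sqrt{-196} \left(- \frac{8101}{900}\right) = 14 i \left(- \frac{8101}{900}\right) = - \frac{56707 i}{450}$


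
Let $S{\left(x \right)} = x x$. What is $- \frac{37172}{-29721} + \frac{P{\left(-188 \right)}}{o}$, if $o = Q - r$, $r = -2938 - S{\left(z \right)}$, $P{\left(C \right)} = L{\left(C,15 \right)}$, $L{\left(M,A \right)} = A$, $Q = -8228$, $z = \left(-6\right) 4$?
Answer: $\frac{174782993}{140104794} \approx 1.2475$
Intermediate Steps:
$z = -24$
$P{\left(C \right)} = 15$
$S{\left(x \right)} = x^{2}$
$r = -3514$ ($r = -2938 - \left(-24\right)^{2} = -2938 - 576 = -3514$)
$o = -4714$ ($o = -8228 - -3514 = -8228 + 3514 = -4714$)
$- \frac{37172}{-29721} + \frac{P{\left(-188 \right)}}{o} = - \frac{37172}{-29721} + \frac{15}{-4714} = \left(-37172\right) \left(- \frac{1}{29721}\right) + 15 \left(- \frac{1}{4714}\right) = \frac{37172}{29721} - \frac{15}{4714} = \frac{174782993}{140104794}$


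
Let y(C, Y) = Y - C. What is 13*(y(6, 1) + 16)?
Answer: 143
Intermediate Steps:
13*(y(6, 1) + 16) = 13*((1 - 1*6) + 16) = 13*((1 - 6) + 16) = 13*(-5 + 16) = 13*11 = 143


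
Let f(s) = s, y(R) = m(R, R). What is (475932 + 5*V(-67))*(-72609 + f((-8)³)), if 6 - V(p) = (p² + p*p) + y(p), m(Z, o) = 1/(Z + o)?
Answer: -4223736071013/134 ≈ -3.1520e+10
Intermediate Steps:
y(R) = 1/(2*R) (y(R) = 1/(R + R) = 1/(2*R))
V(p) = 6 - 2*p² - 1/(2*p) (V(p) = 6 - ((p² + p*p) + 1/(2*p)) = 6 - ((p² + p²) + 1/(2*p)) = 6 - (2*p² + 1/(2*p)) = 6 - (1/(2*p) + 2*p²) = 6 + (-2*p² - 1/(2*p)) = 6 - 2*p² - 1/(2*p))
(475932 + 5*V(-67))*(-72609 + f((-8)³)) = (475932 + 5*(6 - 2*(-67)² - ½/(-67)))*(-72609 + (-8)³) = (475932 + 5*(6 - 2*4489 - ½*(-1/67)))*(-72609 - 512) = (475932 + 5*(6 - 8978 + 1/134))*(-73121) = (475932 + 5*(-1202247/134))*(-73121) = (475932 - 6011235/134)*(-73121) = (57763653/134)*(-73121) = -4223736071013/134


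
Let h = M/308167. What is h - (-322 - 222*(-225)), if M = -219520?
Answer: -15293931396/308167 ≈ -49629.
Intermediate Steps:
h = -219520/308167 ≈ -0.71234
h - (-322 - 222*(-225)) = -219520/308167 - (-322 - 222*(-225)) = -219520/308167 - (-322 + 49950) = -219520/308167 - 1*49628 = -219520/308167 - 49628 = -15293931396/308167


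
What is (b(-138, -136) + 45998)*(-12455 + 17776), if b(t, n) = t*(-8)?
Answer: 250629742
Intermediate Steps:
b(t, n) = -8*t
(b(-138, -136) + 45998)*(-12455 + 17776) = (-8*(-138) + 45998)*(-12455 + 17776) = (1104 + 45998)*5321 = 47102*5321 = 250629742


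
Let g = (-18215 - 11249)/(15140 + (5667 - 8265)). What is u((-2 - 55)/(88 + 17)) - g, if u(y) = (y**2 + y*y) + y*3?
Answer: 10063717/7681975 ≈ 1.3100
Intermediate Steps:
g = -14732/6271 (g = -29464/(15140 - 2598) = -29464/12542 = -29464*1/12542 = -14732/6271 ≈ -2.3492)
u(y) = 2*y**2 + 3*y (u(y) = (y**2 + y**2) + 3*y = 2*y**2 + 3*y)
u((-2 - 55)/(88 + 17)) - g = ((-2 - 55)/(88 + 17))*(3 + 2*((-2 - 55)/(88 + 17))) - 1*(-14732/6271) = (-57/105)*(3 + 2*(-57/105)) + 14732/6271 = (-57*1/105)*(3 + 2*(-57*1/105)) + 14732/6271 = -19*(3 + 2*(-19/35))/35 + 14732/6271 = -19*(3 - 38/35)/35 + 14732/6271 = -19/35*67/35 + 14732/6271 = -1273/1225 + 14732/6271 = 10063717/7681975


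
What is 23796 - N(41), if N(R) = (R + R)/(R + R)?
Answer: 23795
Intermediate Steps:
N(R) = 1 (N(R) = (2*R)/((2*R)) = (2*R)*(1/(2*R)) = 1)
23796 - N(41) = 23796 - 1*1 = 23796 - 1 = 23795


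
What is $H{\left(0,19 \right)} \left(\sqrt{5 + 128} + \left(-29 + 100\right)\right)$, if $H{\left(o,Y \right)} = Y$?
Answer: $1349 + 19 \sqrt{133} \approx 1568.1$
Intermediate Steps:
$H{\left(0,19 \right)} \left(\sqrt{5 + 128} + \left(-29 + 100\right)\right) = 19 \left(\sqrt{5 + 128} + \left(-29 + 100\right)\right) = 19 \left(\sqrt{133} + 71\right) = 19 \left(71 + \sqrt{133}\right) = 1349 + 19 \sqrt{133}$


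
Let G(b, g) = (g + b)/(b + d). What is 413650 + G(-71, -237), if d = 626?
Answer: 229575442/555 ≈ 4.1365e+5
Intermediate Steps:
G(b, g) = (b + g)/(626 + b) (G(b, g) = (g + b)/(b + 626) = (b + g)/(626 + b))
413650 + G(-71, -237) = 413650 + (-71 - 237)/(626 - 71) = 413650 - 308/555 = 229575442/555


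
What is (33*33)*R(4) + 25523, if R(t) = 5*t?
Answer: 47303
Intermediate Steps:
(33*33)*R(4) + 25523 = (33*33)*(5*4) + 25523 = 1089*20 + 25523 = 21780 + 25523 = 47303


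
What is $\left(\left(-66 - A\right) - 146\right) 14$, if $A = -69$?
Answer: $-2002$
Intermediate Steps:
$\left(\left(-66 - A\right) - 146\right) 14 = \left(\left(-66 - -69\right) - 146\right) 14 = \left(\left(-66 + 69\right) - 146\right) 14 = \left(3 - 146\right) 14 = \left(-143\right) 14 = -2002$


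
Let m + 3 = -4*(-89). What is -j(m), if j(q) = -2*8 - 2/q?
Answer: 5650/353 ≈ 16.006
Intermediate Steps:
m = 353 (m = -3 - 4*(-89) = -3 + 356 = 353)
j(q) = -16 - 2/q
-j(m) = -(-16 - 2/353) = -1*(-5650/353) = 5650/353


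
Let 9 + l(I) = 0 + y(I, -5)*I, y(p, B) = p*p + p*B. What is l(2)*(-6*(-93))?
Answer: -11718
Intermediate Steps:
y(p, B) = p**2 + B*p
l(I) = -9 + I**2*(-5 + I) (l(I) = -9 + (0 + (I*(-5 + I))*I) = -9 + (0 + I**2*(-5 + I)) = -9 + I**2*(-5 + I))
l(2)*(-6*(-93)) = (-9 + 2**2*(-5 + 2))*(-6*(-93)) = (-9 + 4*(-3))*558 = (-9 - 12)*558 = -21*558 = -11718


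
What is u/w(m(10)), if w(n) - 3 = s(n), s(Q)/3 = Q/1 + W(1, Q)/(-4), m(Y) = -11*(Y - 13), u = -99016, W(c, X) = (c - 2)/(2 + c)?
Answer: -396064/409 ≈ -968.37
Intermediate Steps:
W(c, X) = (-2 + c)/(2 + c)
m(Y) = 143 - 11*Y (m(Y) = -11*(-13 + Y) = 143 - 11*Y)
s(Q) = ¼ + 3*Q (s(Q) = 3*(Q/1 + ((-2 + 1)/(2 + 1))/(-4)) = 3*(Q*1 + (-1/3)*(-¼)) = 3*(Q + ((⅓)*(-1))*(-¼)) = 3*(Q - ⅓*(-¼)) = 3*(Q + 1/12) = 3*(1/12 + Q) = ¼ + 3*Q)
w(n) = 13/4 + 3*n (w(n) = 3 + (¼ + 3*n) = 13/4 + 3*n)
u/w(m(10)) = -99016/(13/4 + 3*(143 - 11*10)) = -99016/(13/4 + 3*(143 - 110)) = -99016/(13/4 + 3*33) = -99016/(13/4 + 99) = -99016/409/4 = -99016*4/409 = -396064/409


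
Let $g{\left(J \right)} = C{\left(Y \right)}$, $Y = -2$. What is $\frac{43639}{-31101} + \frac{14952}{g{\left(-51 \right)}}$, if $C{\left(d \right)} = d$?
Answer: $- \frac{232554715}{31101} \approx -7477.4$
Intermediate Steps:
$g{\left(J \right)} = -2$
$\frac{43639}{-31101} + \frac{14952}{g{\left(-51 \right)}} = \frac{43639}{-31101} + \frac{14952}{-2} = 43639 \left(- \frac{1}{31101}\right) + 14952 \left(- \frac{1}{2}\right) = - \frac{43639}{31101} - 7476 = - \frac{232554715}{31101}$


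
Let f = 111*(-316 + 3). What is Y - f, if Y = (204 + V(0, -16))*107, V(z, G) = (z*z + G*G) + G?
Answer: 82251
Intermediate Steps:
V(z, G) = G + G**2 + z**2 (V(z, G) = (z**2 + G**2) + G = (G**2 + z**2) + G = G + G**2 + z**2)
f = -34743 (f = 111*(-313) = -34743)
Y = 47508 (Y = (204 + (-16 + (-16)**2 + 0**2))*107 = (204 + (-16 + 256 + 0))*107 = (204 + 240)*107 = 444*107 = 47508)
Y - f = 47508 - 1*(-34743) = 47508 + 34743 = 82251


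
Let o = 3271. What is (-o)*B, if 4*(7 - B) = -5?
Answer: -107943/4 ≈ -26986.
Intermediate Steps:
B = 33/4 (B = 7 - ¼*(-5) = 7 + 5/4 = 33/4 ≈ 8.2500)
(-o)*B = -1*3271*(33/4) = -3271*33/4 = -107943/4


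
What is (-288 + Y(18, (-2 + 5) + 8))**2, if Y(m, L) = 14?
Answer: 75076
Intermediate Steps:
(-288 + Y(18, (-2 + 5) + 8))**2 = (-288 + 14)**2 = (-274)**2 = 75076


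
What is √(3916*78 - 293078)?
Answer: √12370 ≈ 111.22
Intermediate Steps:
√(3916*78 - 293078) = √(305448 - 293078) = √12370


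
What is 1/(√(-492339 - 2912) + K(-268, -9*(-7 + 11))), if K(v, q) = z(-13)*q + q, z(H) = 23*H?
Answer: 10728/115585235 - I*√495251/115585235 ≈ 9.2815e-5 - 6.0885e-6*I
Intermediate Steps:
K(v, q) = -298*q (K(v, q) = (23*(-13))*q + q = -299*q + q = -298*q)
1/(√(-492339 - 2912) + K(-268, -9*(-7 + 11))) = 1/(√(-492339 - 2912) - (-2682)*(-7 + 11)) = 1/(√(-495251) - (-2682)*4) = 1/(I*√495251 - 298*(-36)) = 1/(I*√495251 + 10728) = 1/(10728 + I*√495251)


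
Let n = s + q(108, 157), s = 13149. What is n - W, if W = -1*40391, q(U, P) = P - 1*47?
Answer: 53650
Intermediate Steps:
q(U, P) = -47 + P (q(U, P) = P - 47 = -47 + P)
W = -40391
n = 13259 (n = 13149 + (-47 + 157) = 13149 + 110 = 13259)
n - W = 13259 - 1*(-40391) = 13259 + 40391 = 53650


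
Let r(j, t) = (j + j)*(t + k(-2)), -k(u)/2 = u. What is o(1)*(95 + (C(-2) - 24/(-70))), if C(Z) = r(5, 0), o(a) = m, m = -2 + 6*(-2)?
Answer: -9474/5 ≈ -1894.8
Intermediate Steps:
m = -14 (m = -2 - 12 = -14)
o(a) = -14
k(u) = -2*u
r(j, t) = 2*j*(4 + t) (r(j, t) = (j + j)*(t - 2*(-2)) = (2*j)*(t + 4) = (2*j)*(4 + t) = 2*j*(4 + t))
C(Z) = 40 (C(Z) = 2*5*(4 + 0) = 2*5*4 = 40)
o(1)*(95 + (C(-2) - 24/(-70))) = -14*(95 + (40 - 24/(-70))) = -14*(95 + (40 - 24*(-1)/70)) = -14*(95 + (40 - 1*(-12/35))) = -14*(95 + (40 + 12/35)) = -14*(95 + 1412/35) = -14*4737/35 = -9474/5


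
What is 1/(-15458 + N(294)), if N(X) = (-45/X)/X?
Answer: -9604/148458637 ≈ -6.4691e-5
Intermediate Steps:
N(X) = -45/X**2
1/(-15458 + N(294)) = 1/(-15458 - 45/294**2) = 1/(-15458 - 45*1/86436) = 1/(-15458 - 5/9604) = 1/(-148458637/9604) = -9604/148458637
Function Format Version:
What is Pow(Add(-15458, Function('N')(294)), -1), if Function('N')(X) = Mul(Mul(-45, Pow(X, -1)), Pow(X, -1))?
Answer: Rational(-9604, 148458637) ≈ -6.4691e-5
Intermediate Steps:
Function('N')(X) = Mul(-45, Pow(X, -2))
Pow(Add(-15458, Function('N')(294)), -1) = Pow(Add(-15458, Mul(-45, Pow(294, -2))), -1) = Pow(Add(-15458, Mul(-45, Rational(1, 86436))), -1) = Pow(Add(-15458, Rational(-5, 9604)), -1) = Pow(Rational(-148458637, 9604), -1) = Rational(-9604, 148458637)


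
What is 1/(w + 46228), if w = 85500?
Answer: 1/131728 ≈ 7.5914e-6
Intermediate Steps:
1/(w + 46228) = 1/(85500 + 46228) = 1/131728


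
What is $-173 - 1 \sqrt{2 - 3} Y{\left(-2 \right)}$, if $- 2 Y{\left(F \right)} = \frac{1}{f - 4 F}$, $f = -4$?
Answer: $-173 + \frac{i}{8} \approx -173.0 + 0.125 i$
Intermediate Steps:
$Y{\left(F \right)} = - \frac{1}{2 \left(-4 - 4 F\right)}$
$-173 - 1 \sqrt{2 - 3} Y{\left(-2 \right)} = -173 - 1 \sqrt{2 - 3} \frac{1}{8 \left(1 - 2\right)} = -173 - 1 \sqrt{-1} \frac{1}{8 \left(-1\right)} = -173 - 1 i \frac{1}{8} \left(-1\right) = -173 - i \left(- \frac{1}{8}\right) = -173 - - \frac{i}{8} = -173 + \frac{i}{8}$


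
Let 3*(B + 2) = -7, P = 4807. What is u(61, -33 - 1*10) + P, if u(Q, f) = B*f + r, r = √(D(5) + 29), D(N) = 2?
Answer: 14980/3 + √31 ≈ 4998.9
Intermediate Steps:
r = √31 (r = √(2 + 29) = √31 ≈ 5.5678)
B = -13/3 (B = -2 + (⅓)*(-7) = -2 - 7/3 = -13/3 ≈ -4.3333)
u(Q, f) = √31 - 13*f/3 (u(Q, f) = -13*f/3 + √31 = √31 - 13*f/3)
u(61, -33 - 1*10) + P = (√31 - 13*(-33 - 1*10)/3) + 4807 = (√31 - 13*(-33 - 10)/3) + 4807 = (√31 - 13/3*(-43)) + 4807 = (√31 + 559/3) + 4807 = (559/3 + √31) + 4807 = 14980/3 + √31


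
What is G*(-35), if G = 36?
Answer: -1260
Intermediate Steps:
G*(-35) = 36*(-35) = -1260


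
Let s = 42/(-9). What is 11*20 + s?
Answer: 646/3 ≈ 215.33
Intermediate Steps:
s = -14/3 (s = 42*(-1/9) = -14/3 ≈ -4.6667)
11*20 + s = 11*20 - 14/3 = 220 - 14/3 = 646/3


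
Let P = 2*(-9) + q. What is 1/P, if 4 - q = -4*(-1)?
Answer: -1/18 ≈ -0.055556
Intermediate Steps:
q = 0 (q = 4 - (-4)*(-1) = 4 - 1*4 = 4 - 4 = 0)
P = -18 (P = 2*(-9) + 0 = -18 + 0 = -18)
1/P = 1/(-18) = -1/18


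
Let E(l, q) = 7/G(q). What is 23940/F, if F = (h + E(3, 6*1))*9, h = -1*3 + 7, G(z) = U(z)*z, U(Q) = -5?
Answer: 79800/113 ≈ 706.19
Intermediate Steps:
G(z) = -5*z
E(l, q) = -7/(5*q) (E(l, q) = 7/((-5*q)) = 7*(-1/(5*q)) = -7/(5*q))
h = 4 (h = -3 + 7 = 4)
F = 339/10 (F = (4 - 7/(5*(6*1)))*9 = (4 - 7/5/6)*9 = (4 - 7/5*⅙)*9 = (4 - 7/30)*9 = (113/30)*9 = 339/10 ≈ 33.900)
23940/F = 23940/(339/10) = 23940*(10/339) = 79800/113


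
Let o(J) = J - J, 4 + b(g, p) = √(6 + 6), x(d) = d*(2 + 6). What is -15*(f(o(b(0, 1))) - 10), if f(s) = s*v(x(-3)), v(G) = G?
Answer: 150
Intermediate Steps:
x(d) = 8*d (x(d) = d*8 = 8*d)
b(g, p) = -4 + 2*√3 (b(g, p) = -4 + √(6 + 6) = -4 + √12 = -4 + 2*√3)
o(J) = 0
f(s) = -24*s (f(s) = s*(8*(-3)) = s*(-24) = -24*s)
-15*(f(o(b(0, 1))) - 10) = -15*(-24*0 - 10) = -15*(0 - 10) = -15*(-10) = 150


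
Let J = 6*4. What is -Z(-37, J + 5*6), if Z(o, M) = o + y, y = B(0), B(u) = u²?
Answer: 37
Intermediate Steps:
J = 24
y = 0 (y = 0² = 0)
Z(o, M) = o (Z(o, M) = o + 0 = o)
-Z(-37, J + 5*6) = -1*(-37) = 37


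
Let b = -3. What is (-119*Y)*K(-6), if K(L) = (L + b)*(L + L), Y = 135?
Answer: -1735020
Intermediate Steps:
K(L) = 2*L*(-3 + L) (K(L) = (L - 3)*(L + L) = (-3 + L)*(2*L) = 2*L*(-3 + L))
(-119*Y)*K(-6) = (-119*135)*(2*(-6)*(-3 - 6)) = -32130*(-6)*(-9) = -16065*108 = -1735020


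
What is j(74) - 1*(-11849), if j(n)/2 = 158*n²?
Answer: 1742265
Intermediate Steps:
j(n) = 316*n² (j(n) = 2*(158*n²) = 316*n²)
j(74) - 1*(-11849) = 316*74² - 1*(-11849) = 316*5476 + 11849 = 1730416 + 11849 = 1742265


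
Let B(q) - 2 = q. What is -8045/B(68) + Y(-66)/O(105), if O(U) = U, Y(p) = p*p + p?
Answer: -1037/14 ≈ -74.071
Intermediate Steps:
Y(p) = p + p² (Y(p) = p² + p = p + p²)
B(q) = 2 + q
-8045/B(68) + Y(-66)/O(105) = -8045/(2 + 68) - 66*(1 - 66)/105 = -8045/70 - 66*(-65)*(1/105) = -8045*1/70 + 4290*(1/105) = -1609/14 + 286/7 = -1037/14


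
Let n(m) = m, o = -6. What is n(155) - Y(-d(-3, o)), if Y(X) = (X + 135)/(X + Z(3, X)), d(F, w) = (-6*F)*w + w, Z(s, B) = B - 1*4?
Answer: 34471/224 ≈ 153.89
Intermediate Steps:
Z(s, B) = -4 + B (Z(s, B) = B - 4 = -4 + B)
d(F, w) = w - 6*F*w (d(F, w) = -6*F*w + w = w - 6*F*w)
Y(X) = (135 + X)/(-4 + 2*X) (Y(X) = (X + 135)/(X + (-4 + X)) = (135 + X)/(-4 + 2*X))
n(155) - Y(-d(-3, o)) = 155 - (135 - (-6)*(1 - 6*(-3)))/(2*(-2 - (-6)*(1 - 6*(-3)))) = 155 - (135 - (-6)*(1 + 18))/(2*(-2 - (-6)*(1 + 18))) = 155 - (135 - (-6)*19)/(2*(-2 - (-6)*19)) = 155 - (135 - 1*(-114))/(2*(-2 - 1*(-114))) = 155 - (135 + 114)/(2*(-2 + 114)) = 155 - 249/(2*112) = 155 - 1*249/224 = 155 - 249/224 = 34471/224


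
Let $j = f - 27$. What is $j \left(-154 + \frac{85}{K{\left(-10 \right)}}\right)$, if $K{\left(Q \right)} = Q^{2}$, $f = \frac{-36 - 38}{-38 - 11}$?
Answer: $\frac{3825687}{980} \approx 3903.8$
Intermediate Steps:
$f = \frac{74}{49}$ ($f = - \frac{74}{-49} = \left(-74\right) \left(- \frac{1}{49}\right) = \frac{74}{49} \approx 1.5102$)
$j = - \frac{1249}{49}$ ($j = \frac{74}{49} - 27 = - \frac{1249}{49} \approx -25.49$)
$j \left(-154 + \frac{85}{K{\left(-10 \right)}}\right) = - \frac{1249 \left(-154 + \frac{85}{\left(-10\right)^{2}}\right)}{49} = - \frac{1249 \left(-154 + \frac{85}{100}\right)}{49} = - \frac{1249 \left(-154 + 85 \cdot \frac{1}{100}\right)}{49} = - \frac{1249 \left(-154 + \frac{17}{20}\right)}{49} = \left(- \frac{1249}{49}\right) \left(- \frac{3063}{20}\right) = \frac{3825687}{980}$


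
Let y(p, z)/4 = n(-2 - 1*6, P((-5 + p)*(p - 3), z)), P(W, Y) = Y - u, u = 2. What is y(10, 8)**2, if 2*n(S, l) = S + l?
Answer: 16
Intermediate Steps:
P(W, Y) = -2 + Y (P(W, Y) = Y - 1*2 = Y - 2 = -2 + Y)
n(S, l) = S/2 + l/2 (n(S, l) = (S + l)/2 = S/2 + l/2)
y(p, z) = -20 + 2*z (y(p, z) = 4*((-2 - 1*6)/2 + (-2 + z)/2) = 4*((-2 - 6)/2 + (-1 + z/2)) = 4*((1/2)*(-8) + (-1 + z/2)) = 4*(-4 + (-1 + z/2)) = 4*(-5 + z/2) = -20 + 2*z)
y(10, 8)**2 = (-20 + 2*8)**2 = (-20 + 16)**2 = (-4)**2 = 16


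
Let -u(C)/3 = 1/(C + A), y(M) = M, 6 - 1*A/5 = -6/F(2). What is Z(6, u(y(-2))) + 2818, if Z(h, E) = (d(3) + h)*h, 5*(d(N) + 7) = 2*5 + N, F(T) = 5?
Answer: 14138/5 ≈ 2827.6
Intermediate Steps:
d(N) = -5 + N/5 (d(N) = -7 + (2*5 + N)/5 = -7 + (10 + N)/5 = -7 + (2 + N/5) = -5 + N/5)
A = 36 (A = 30 - (-30)/5 = 30 - 5*(-6/5) = 30 + 6 = 36)
u(C) = -3/(36 + C) (u(C) = -3/(C + 36) = -3/(36 + C))
Z(h, E) = h*(-22/5 + h) (Z(h, E) = ((-5 + (⅕)*3) + h)*h = ((-5 + ⅗) + h)*h = (-22/5 + h)*h = h*(-22/5 + h))
Z(6, u(y(-2))) + 2818 = (⅕)*6*(-22 + 5*6) + 2818 = (⅕)*6*(-22 + 30) + 2818 = (⅕)*6*8 + 2818 = 48/5 + 2818 = 14138/5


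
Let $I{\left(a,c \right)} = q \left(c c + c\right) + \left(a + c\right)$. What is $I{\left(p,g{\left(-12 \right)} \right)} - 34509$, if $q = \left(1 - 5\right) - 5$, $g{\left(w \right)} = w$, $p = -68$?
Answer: $-35777$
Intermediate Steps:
$q = -9$ ($q = \left(1 - 5\right) - 5 = -4 - 5 = -9$)
$I{\left(a,c \right)} = a - 9 c^{2} - 8 c$ ($I{\left(a,c \right)} = - 9 \left(c c + c\right) + \left(a + c\right) = - 9 \left(c^{2} + c\right) + \left(a + c\right) = - 9 \left(c + c^{2}\right) + \left(a + c\right) = \left(- 9 c - 9 c^{2}\right) + \left(a + c\right) = a - 9 c^{2} - 8 c$)
$I{\left(p,g{\left(-12 \right)} \right)} - 34509 = \left(-68 - 9 \left(-12\right)^{2} - -96\right) - 34509 = \left(-68 - 1296 + 96\right) - 34509 = -1268 - 34509 = -35777$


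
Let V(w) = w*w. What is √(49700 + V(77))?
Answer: 3*√6181 ≈ 235.86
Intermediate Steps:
V(w) = w²
√(49700 + V(77)) = √(49700 + 77²) = √(49700 + 5929) = √55629 = 3*√6181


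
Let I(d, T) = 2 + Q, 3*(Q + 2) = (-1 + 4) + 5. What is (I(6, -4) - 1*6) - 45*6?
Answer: -820/3 ≈ -273.33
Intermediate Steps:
Q = ⅔ (Q = -2 + ((-1 + 4) + 5)/3 = -2 + (3 + 5)/3 = -2 + (⅓)*8 = -2 + 8/3 = ⅔ ≈ 0.66667)
I(d, T) = 8/3 (I(d, T) = 2 + ⅔ = 8/3)
(I(6, -4) - 1*6) - 45*6 = (8/3 - 1*6) - 45*6 = (8/3 - 6) - 270 = -10/3 - 270 = -820/3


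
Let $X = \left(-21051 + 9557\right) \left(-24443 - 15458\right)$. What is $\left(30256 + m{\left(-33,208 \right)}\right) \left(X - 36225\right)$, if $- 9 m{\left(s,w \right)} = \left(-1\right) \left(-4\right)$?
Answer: $\frac{124872932128700}{9} \approx 1.3875 \cdot 10^{13}$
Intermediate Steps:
$X = 458622094$ ($X = \left(-11494\right) \left(-39901\right) = 458622094$)
$m{\left(s,w \right)} = - \frac{4}{9}$ ($m{\left(s,w \right)} = - \frac{\left(-1\right) \left(-4\right)}{9} = \left(- \frac{1}{9}\right) 4 = - \frac{4}{9}$)
$\left(30256 + m{\left(-33,208 \right)}\right) \left(X - 36225\right) = \left(30256 - \frac{4}{9}\right) \left(458622094 - 36225\right) = \frac{272300}{9} \cdot 458585869 = \frac{124872932128700}{9}$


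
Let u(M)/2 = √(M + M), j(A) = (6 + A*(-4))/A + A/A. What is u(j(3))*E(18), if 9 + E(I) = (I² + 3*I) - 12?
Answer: 714*I*√2 ≈ 1009.7*I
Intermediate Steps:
j(A) = 1 + (6 - 4*A)/A (j(A) = (6 - 4*A)/A + 1 = 1 + (6 - 4*A)/A)
E(I) = -21 + I² + 3*I (E(I) = -9 + ((I² + 3*I) - 12) = -9 + (-12 + I² + 3*I) = -21 + I² + 3*I)
u(M) = 2*√2*√M (u(M) = 2*√(M + M) = 2*√(2*M) = 2*(√2*√M) = 2*√2*√M)
u(j(3))*E(18) = (2*√2*√(-3 + 6/3))*(-21 + 18² + 3*18) = (2*√2*√(-3 + 6*(⅓)))*(-21 + 324 + 54) = (2*√2*√(-3 + 2))*357 = (2*√2*√(-1))*357 = (2*√2*I)*357 = (2*I*√2)*357 = 714*I*√2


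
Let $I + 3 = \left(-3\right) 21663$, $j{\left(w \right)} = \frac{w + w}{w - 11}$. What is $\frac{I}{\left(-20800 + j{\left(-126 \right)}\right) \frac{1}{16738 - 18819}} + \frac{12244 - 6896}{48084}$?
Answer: $- \frac{55683397654607}{8563003077} \approx -6502.8$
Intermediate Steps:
$j{\left(w \right)} = \frac{2 w}{-11 + w}$
$I = -64992$ ($I = -3 - 64989 = -64992$)
$\frac{I}{\left(-20800 + j{\left(-126 \right)}\right) \frac{1}{16738 - 18819}} + \frac{12244 - 6896}{48084} = - \frac{64992}{\left(-20800 + 2 \left(-126\right) \frac{1}{-11 - 126}\right) \frac{1}{16738 - 18819}} + \frac{12244 - 6896}{48084} = - \frac{64992}{\left(-20800 + 2 \left(-126\right) \frac{1}{-137}\right) \frac{1}{-2081}} + \left(12244 - 6896\right) \frac{1}{48084} = - \frac{64992}{\left(-20800 + 2 \left(-126\right) \left(- \frac{1}{137}\right)\right) \left(- \frac{1}{2081}\right)} + 5348 \cdot \frac{1}{48084} = - \frac{64992}{\left(-20800 + \frac{252}{137}\right) \left(- \frac{1}{2081}\right)} + \frac{1337}{12021} = - \frac{64992}{\left(- \frac{2849348}{137}\right) \left(- \frac{1}{2081}\right)} + \frac{1337}{12021} = - \frac{64992}{\frac{2849348}{285097}} + \frac{1337}{12021} = \left(-64992\right) \frac{285097}{2849348} + \frac{1337}{12021} = - \frac{4632256056}{712337} + \frac{1337}{12021} = - \frac{55683397654607}{8563003077}$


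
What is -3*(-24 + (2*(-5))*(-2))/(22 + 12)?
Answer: 6/17 ≈ 0.35294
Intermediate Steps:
-3*(-24 + (2*(-5))*(-2))/(22 + 12) = -3*(-24 - 10*(-2))/34 = -3*(-24 + 20)/34 = -(-12)/34 = -3*(-2/17) = 6/17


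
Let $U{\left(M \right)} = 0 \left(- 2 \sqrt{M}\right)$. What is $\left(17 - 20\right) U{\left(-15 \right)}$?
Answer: $0$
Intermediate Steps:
$U{\left(M \right)} = 0$
$\left(17 - 20\right) U{\left(-15 \right)} = \left(17 - 20\right) 0 = \left(-3\right) 0 = 0$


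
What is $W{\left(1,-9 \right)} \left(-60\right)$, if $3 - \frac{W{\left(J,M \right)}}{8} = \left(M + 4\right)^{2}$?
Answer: $10560$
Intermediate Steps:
$W{\left(J,M \right)} = 24 - 8 \left(4 + M\right)^{2}$ ($W{\left(J,M \right)} = 24 - 8 \left(M + 4\right)^{2} = 24 - 8 \left(4 + M\right)^{2}$)
$W{\left(1,-9 \right)} \left(-60\right) = \left(24 - 8 \left(4 - 9\right)^{2}\right) \left(-60\right) = \left(24 - 8 \left(-5\right)^{2}\right) \left(-60\right) = \left(24 - 200\right) \left(-60\right) = \left(-176\right) \left(-60\right) = 10560$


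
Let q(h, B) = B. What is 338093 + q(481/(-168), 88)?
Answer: 338181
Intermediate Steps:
338093 + q(481/(-168), 88) = 338093 + 88 = 338181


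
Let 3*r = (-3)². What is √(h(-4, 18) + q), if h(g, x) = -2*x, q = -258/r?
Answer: I*√122 ≈ 11.045*I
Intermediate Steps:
r = 3 (r = (⅓)*(-3)² = (⅓)*9 = 3)
q = -86 (q = -258/3 = -258*⅓ = -86)
√(h(-4, 18) + q) = √(-2*18 - 86) = √(-36 - 86) = √(-122) = I*√122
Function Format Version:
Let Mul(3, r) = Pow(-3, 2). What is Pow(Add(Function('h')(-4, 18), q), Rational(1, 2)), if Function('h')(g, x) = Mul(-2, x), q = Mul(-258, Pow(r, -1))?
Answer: Mul(I, Pow(122, Rational(1, 2))) ≈ Mul(11.045, I)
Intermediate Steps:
r = 3 (r = Mul(Rational(1, 3), Pow(-3, 2)) = Mul(Rational(1, 3), 9) = 3)
q = -86 (q = Mul(-258, Pow(3, -1)) = Mul(-258, Rational(1, 3)) = -86)
Pow(Add(Function('h')(-4, 18), q), Rational(1, 2)) = Pow(Add(Mul(-2, 18), -86), Rational(1, 2)) = Pow(Add(-36, -86), Rational(1, 2)) = Pow(-122, Rational(1, 2)) = Mul(I, Pow(122, Rational(1, 2)))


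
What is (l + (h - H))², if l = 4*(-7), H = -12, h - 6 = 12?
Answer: 4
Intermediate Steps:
h = 18 (h = 6 + 12 = 18)
l = -28
(l + (h - H))² = (-28 + (18 - 1*(-12)))² = (-28 + (18 + 12))² = (-28 + 30)² = 2² = 4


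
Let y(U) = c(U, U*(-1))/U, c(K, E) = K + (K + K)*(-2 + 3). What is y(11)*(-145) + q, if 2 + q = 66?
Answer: -371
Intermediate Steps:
q = 64 (q = -2 + 66 = 64)
c(K, E) = 3*K (c(K, E) = K + (2*K)*1 = K + 2*K = 3*K)
y(U) = 3 (y(U) = (3*U)/U = 3)
y(11)*(-145) + q = 3*(-145) + 64 = -435 + 64 = -371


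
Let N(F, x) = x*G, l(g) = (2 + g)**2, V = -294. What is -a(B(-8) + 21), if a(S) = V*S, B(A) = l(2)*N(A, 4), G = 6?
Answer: 119070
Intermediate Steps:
N(F, x) = 6*x (N(F, x) = x*6 = 6*x)
B(A) = 384 (B(A) = (2 + 2)**2*(6*4) = 4**2*24 = 16*24 = 384)
a(S) = -294*S
-a(B(-8) + 21) = -(-294)*(384 + 21) = -(-294)*405 = -1*(-119070) = 119070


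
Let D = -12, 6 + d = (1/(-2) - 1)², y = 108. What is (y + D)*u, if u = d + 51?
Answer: 4536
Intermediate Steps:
d = -15/4 (d = -6 + (1/(-2) - 1)² = -6 + (-½ - 1)² = -6 + (-3/2)² = -6 + 9/4 = -15/4 ≈ -3.7500)
u = 189/4 (u = -15/4 + 51 = 189/4 ≈ 47.250)
(y + D)*u = (108 - 12)*(189/4) = 96*(189/4) = 4536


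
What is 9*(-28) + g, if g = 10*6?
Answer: -192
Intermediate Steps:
g = 60
9*(-28) + g = 9*(-28) + 60 = -252 + 60 = -192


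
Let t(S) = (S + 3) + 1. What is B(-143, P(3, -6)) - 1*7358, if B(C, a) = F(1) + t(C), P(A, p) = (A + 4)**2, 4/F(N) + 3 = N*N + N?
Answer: -7501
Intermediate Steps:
F(N) = 4/(-3 + N + N**2) (F(N) = 4/(-3 + (N*N + N)) = 4/(-3 + (N**2 + N)) = 4/(-3 + (N + N**2)) = 4/(-3 + N + N**2))
P(A, p) = (4 + A)**2
t(S) = 4 + S (t(S) = (3 + S) + 1 = 4 + S)
B(C, a) = C (B(C, a) = 4/(-3 + 1 + 1**2) + (4 + C) = 4/(-3 + 1 + 1) + (4 + C) = 4/(-1) + (4 + C) = 4*(-1) + (4 + C) = -4 + (4 + C) = C)
B(-143, P(3, -6)) - 1*7358 = -143 - 1*7358 = -143 - 7358 = -7501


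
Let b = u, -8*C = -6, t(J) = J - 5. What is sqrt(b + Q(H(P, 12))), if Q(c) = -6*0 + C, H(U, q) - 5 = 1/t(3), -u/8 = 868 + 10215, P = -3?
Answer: I*sqrt(354653)/2 ≈ 297.76*I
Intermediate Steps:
t(J) = -5 + J
C = 3/4 (C = -1/8*(-6) = 3/4 ≈ 0.75000)
u = -88664 (u = -8*(868 + 10215) = -8*11083 = -88664)
H(U, q) = 9/2 (H(U, q) = 5 + 1/(-5 + 3) = 5 + 1/(-2) = 5 - 1/2 = 9/2)
Q(c) = 3/4 (Q(c) = -6*0 + 3/4 = 0 + 3/4 = 3/4)
b = -88664
sqrt(b + Q(H(P, 12))) = sqrt(-88664 + 3/4) = sqrt(-354653/4) = I*sqrt(354653)/2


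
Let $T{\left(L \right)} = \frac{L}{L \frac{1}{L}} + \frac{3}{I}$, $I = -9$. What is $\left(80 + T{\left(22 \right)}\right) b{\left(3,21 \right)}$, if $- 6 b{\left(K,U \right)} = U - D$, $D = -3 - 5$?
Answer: $- \frac{8845}{18} \approx -491.39$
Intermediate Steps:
$D = -8$ ($D = -3 - 5 = -8$)
$b{\left(K,U \right)} = - \frac{4}{3} - \frac{U}{6}$ ($b{\left(K,U \right)} = - \frac{U - -8}{6} = - \frac{U + 8}{6} = - \frac{8 + U}{6} = - \frac{4}{3} - \frac{U}{6}$)
$T{\left(L \right)} = - \frac{1}{3} + L$ ($T{\left(L \right)} = \frac{L}{L \frac{1}{L}} + \frac{3}{-9} = \frac{L}{1} + 3 \left(- \frac{1}{9}\right) = L 1 - \frac{1}{3} = L - \frac{1}{3} = - \frac{1}{3} + L$)
$\left(80 + T{\left(22 \right)}\right) b{\left(3,21 \right)} = \left(80 + \left(- \frac{1}{3} + 22\right)\right) \left(- \frac{4}{3} - \frac{7}{2}\right) = \left(80 + \frac{65}{3}\right) \left(- \frac{4}{3} - \frac{7}{2}\right) = \frac{305}{3} \left(- \frac{29}{6}\right) = - \frac{8845}{18}$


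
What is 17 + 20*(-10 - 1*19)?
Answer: -563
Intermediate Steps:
17 + 20*(-10 - 1*19) = 17 + 20*(-10 - 19) = 17 + 20*(-29) = 17 - 580 = -563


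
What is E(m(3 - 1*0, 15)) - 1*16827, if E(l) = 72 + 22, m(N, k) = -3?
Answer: -16733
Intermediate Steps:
E(l) = 94
E(m(3 - 1*0, 15)) - 1*16827 = 94 - 1*16827 = 94 - 16827 = -16733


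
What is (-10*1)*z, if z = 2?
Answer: -20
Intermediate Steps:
(-10*1)*z = -10*1*2 = -10*2 = -20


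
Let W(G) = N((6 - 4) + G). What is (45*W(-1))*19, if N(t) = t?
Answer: 855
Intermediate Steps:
W(G) = 2 + G (W(G) = (6 - 4) + G = 2 + G)
(45*W(-1))*19 = (45*(2 - 1))*19 = (45*1)*19 = 45*19 = 855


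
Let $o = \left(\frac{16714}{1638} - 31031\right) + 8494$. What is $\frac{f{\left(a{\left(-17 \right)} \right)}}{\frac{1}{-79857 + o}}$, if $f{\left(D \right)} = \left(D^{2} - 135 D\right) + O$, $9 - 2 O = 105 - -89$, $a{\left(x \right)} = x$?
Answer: $- \frac{139278718469}{546} \approx -2.5509 \cdot 10^{8}$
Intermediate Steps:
$O = - \frac{185}{2}$ ($O = \frac{9}{2} - \frac{105 - -89}{2} = \frac{9}{2} - \frac{105 + 89}{2} = \frac{9}{2} - 97 = - \frac{185}{2} \approx -92.5$)
$o = - \frac{18449446}{819}$ ($o = \left(16714 \cdot \frac{1}{1638} - 31031\right) + 8494 = \left(\frac{8357}{819} - 31031\right) + 8494 = - \frac{25406032}{819} + 8494 = - \frac{18449446}{819} \approx -22527.0$)
$f{\left(D \right)} = - \frac{185}{2} + D^{2} - 135 D$ ($f{\left(D \right)} = \left(D^{2} - 135 D\right) - \frac{185}{2} = - \frac{185}{2} + D^{2} - 135 D$)
$\frac{f{\left(a{\left(-17 \right)} \right)}}{\frac{1}{-79857 + o}} = \frac{- \frac{185}{2} + \left(-17\right)^{2} - -2295}{\frac{1}{-79857 - \frac{18449446}{819}}} = \frac{- \frac{185}{2} + 289 + 2295}{\frac{1}{- \frac{83852329}{819}}} = \frac{4983}{2 \left(- \frac{819}{83852329}\right)} = \frac{4983}{2} \left(- \frac{83852329}{819}\right) = - \frac{139278718469}{546}$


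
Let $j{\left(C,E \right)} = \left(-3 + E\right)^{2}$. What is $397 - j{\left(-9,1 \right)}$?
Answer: $393$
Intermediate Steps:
$397 - j{\left(-9,1 \right)} = 397 - \left(-3 + 1\right)^{2} = 397 - \left(-2\right)^{2} = 397 - 4 = 393$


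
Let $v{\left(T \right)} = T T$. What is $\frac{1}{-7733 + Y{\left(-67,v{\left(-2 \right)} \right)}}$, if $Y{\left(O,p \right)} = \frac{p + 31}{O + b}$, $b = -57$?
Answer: $- \frac{124}{958927} \approx -0.00012931$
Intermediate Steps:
$v{\left(T \right)} = T^{2}$
$Y{\left(O,p \right)} = \frac{31 + p}{-57 + O}$ ($Y{\left(O,p \right)} = \frac{p + 31}{O - 57} = \frac{31 + p}{-57 + O}$)
$\frac{1}{-7733 + Y{\left(-67,v{\left(-2 \right)} \right)}} = \frac{1}{-7733 + \frac{31 + \left(-2\right)^{2}}{-57 - 67}} = \frac{1}{-7733 + \frac{31 + 4}{-124}} = \frac{1}{-7733 - \frac{35}{124}} = \frac{1}{- \frac{958927}{124}} = - \frac{124}{958927}$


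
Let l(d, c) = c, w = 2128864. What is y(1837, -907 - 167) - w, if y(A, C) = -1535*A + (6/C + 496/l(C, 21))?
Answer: -18601920418/3759 ≈ -4.9486e+6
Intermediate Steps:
y(A, C) = 496/21 - 1535*A + 6/C (y(A, C) = -1535*A + (6/C + 496/21) = -1535*A + (496/21 + 6/C) = 496/21 - 1535*A + 6/C)
y(1837, -907 - 167) - w = (496/21 - 1535*1837 + 6/(-907 - 167)) - 1*2128864 = (496/21 - 2819795 + 6/(-1074)) - 2128864 = (496/21 - 2819795 + 6*(-1/1074)) - 2128864 = (496/21 - 2819795 - 1/179) - 2128864 = -10599520642/3759 - 2128864 = -18601920418/3759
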